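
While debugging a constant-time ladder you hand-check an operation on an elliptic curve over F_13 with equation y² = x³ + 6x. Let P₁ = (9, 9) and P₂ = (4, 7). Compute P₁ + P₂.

(9, 4)

(9, 9) + (4, 7). λ = (7 - 9)/(4 - 9) ≡ 11/8 mod 13. 8⁻¹ ≡ 5 (mod 13), so λ ≡ 3.
  x = λ² - 9 - 4 = 9 - 13 ≡ 9; y = λ·(9 - 9) - 9 ≡ 4. → (9, 4)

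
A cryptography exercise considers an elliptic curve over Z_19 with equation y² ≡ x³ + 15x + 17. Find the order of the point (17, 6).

10

2P: tangent at (17, 6): λ = (3·17² + 15)/(2·6) ≡ 8/12. 12⁻¹ ≡ 8 (mod 19), so λ ≡ 8·8 ≡ 7.
  x = λ² - 17 - 17 = 49 - 34 ≡ 15; y = λ·(17 - 15) - 6 ≡ 8. → (15, 8)
3P: (15, 8) + (17, 6). λ = (6 - 8)/(17 - 15) ≡ 17/2 mod 19. 2⁻¹ ≡ 10 (mod 19), so λ ≡ 18.
  x = λ² - 15 - 17 = 324 - 32 ≡ 7; y = λ·(15 - 7) - 8 ≡ 3. → (7, 3)
4P: (7, 3) + (17, 6). λ = (6 - 3)/(17 - 7) ≡ 3/10 mod 19. 10⁻¹ ≡ 2 (mod 19), so λ ≡ 6.
  x = λ² - 7 - 17 = 36 - 24 ≡ 12; y = λ·(7 - 12) - 3 ≡ 5. → (12, 5)
5P: (12, 5) + (17, 6). λ = (6 - 5)/(17 - 12) ≡ 1/5 mod 19. 5⁻¹ ≡ 4 (mod 19), so λ ≡ 4.
  x = λ² - 12 - 17 = 16 - 29 ≡ 6; y = λ·(12 - 6) - 5 ≡ 0. → (6, 0)
6P: (6, 0) + (17, 6). λ = (6 - 0)/(17 - 6) ≡ 6/11 mod 19. 11⁻¹ ≡ 7 (mod 19), so λ ≡ 4.
  x = λ² - 6 - 17 = 16 - 23 ≡ 12; y = λ·(6 - 12) - 0 ≡ 14. → (12, 14)
7P: (12, 14) + (17, 6). λ = (6 - 14)/(17 - 12) ≡ 11/5 mod 19. 5⁻¹ ≡ 4 (mod 19) since 5·4 = 20 ≡ 1, so λ ≡ 6.
  x = λ² - 12 - 17 = 36 - 29 ≡ 7; y = λ·(12 - 7) - 14 ≡ 16. → (7, 16)
8P: (7, 16) + (17, 6). λ = (6 - 16)/(17 - 7) ≡ 9/10 mod 19. 10⁻¹ ≡ 2 (mod 19) since 10·2 = 20 ≡ 1, so λ ≡ 18.
  x = λ² - 7 - 17 = 324 - 24 ≡ 15; y = λ·(7 - 15) - 16 ≡ 11. → (15, 11)
9P: (15, 11) + (17, 6). λ = (6 - 11)/(17 - 15) ≡ 14/2 mod 19. 2⁻¹ ≡ 10 (mod 19) since 2·10 = 20 ≡ 1, so λ ≡ 7.
  x = λ² - 15 - 17 = 49 - 32 ≡ 17; y = λ·(15 - 17) - 11 ≡ 13. → (17, 13)
10P: (17, 13) + (17, 6): same x and y₁ ≡ -y₂, so the sum is 𝒪.
10P = 𝒪, so the order is 10.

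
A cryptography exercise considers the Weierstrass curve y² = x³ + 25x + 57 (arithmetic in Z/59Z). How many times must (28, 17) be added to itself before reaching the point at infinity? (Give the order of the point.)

2P: tangent at (28, 17): λ = (3·28² + 25)/(2·17) ≡ 17/34. 34⁻¹ ≡ 33 (mod 59), so λ ≡ 17·33 ≡ 30.
  x = λ² - 28 - 28 = 900 - 56 ≡ 18; y = λ·(28 - 18) - 17 ≡ 47. → (18, 47)
3P: (18, 47) + (28, 17). λ = (17 - 47)/(28 - 18) ≡ 29/10 mod 59. 10⁻¹ ≡ 6 (mod 59), so λ ≡ 56.
  x = λ² - 18 - 28 = 3136 - 46 ≡ 22; y = λ·(18 - 22) - 47 ≡ 24. → (22, 24)
4P: (22, 24) + (28, 17). λ = (17 - 24)/(28 - 22) ≡ 52/6 mod 59. 6⁻¹ ≡ 10 (mod 59), so λ ≡ 48.
  x = λ² - 22 - 28 = 2304 - 50 ≡ 12; y = λ·(22 - 12) - 24 ≡ 43. → (12, 43)
5P: (12, 43) + (28, 17). λ = (17 - 43)/(28 - 12) ≡ 33/16 mod 59. 16⁻¹ ≡ 48 (mod 59) since 16·48 = 768 ≡ 1, so λ ≡ 50.
  x = λ² - 12 - 28 = 2500 - 40 ≡ 41; y = λ·(12 - 41) - 43 ≡ 41. → (41, 41)
6P: (41, 41) + (28, 17). λ = (17 - 41)/(28 - 41) ≡ 35/46 mod 59. 46⁻¹ ≡ 9 (mod 59), so λ ≡ 20.
  x = λ² - 41 - 28 = 400 - 69 ≡ 36; y = λ·(41 - 36) - 41 ≡ 0. → (36, 0)
7P: (36, 0) + (28, 17). λ = (17 - 0)/(28 - 36) ≡ 17/51 mod 59. 51⁻¹ ≡ 22 (mod 59) since 51·22 = 1122 ≡ 1, so λ ≡ 20.
  x = λ² - 36 - 28 = 400 - 64 ≡ 41; y = λ·(36 - 41) - 0 ≡ 18. → (41, 18)
8P: (41, 18) + (28, 17). λ = (17 - 18)/(28 - 41) ≡ 58/46 mod 59. 46⁻¹ ≡ 9 (mod 59) since 46·9 = 414 ≡ 1, so λ ≡ 50.
  x = λ² - 41 - 28 = 2500 - 69 ≡ 12; y = λ·(41 - 12) - 18 ≡ 16. → (12, 16)
9P: (12, 16) + (28, 17). λ = (17 - 16)/(28 - 12) ≡ 1/16 mod 59. 16⁻¹ ≡ 48 (mod 59) since 16·48 = 768 ≡ 1, so λ ≡ 48.
  x = λ² - 12 - 28 = 2304 - 40 ≡ 22; y = λ·(12 - 22) - 16 ≡ 35. → (22, 35)
10P: (22, 35) + (28, 17). λ = (17 - 35)/(28 - 22) ≡ 41/6 mod 59. 6⁻¹ ≡ 10 (mod 59), so λ ≡ 56.
  x = λ² - 22 - 28 = 3136 - 50 ≡ 18; y = λ·(22 - 18) - 35 ≡ 12. → (18, 12)
11P: (18, 12) + (28, 17). λ = (17 - 12)/(28 - 18) ≡ 5/10 mod 59. 10⁻¹ ≡ 6 (mod 59), so λ ≡ 30.
  x = λ² - 18 - 28 = 900 - 46 ≡ 28; y = λ·(18 - 28) - 12 ≡ 42. → (28, 42)
12P: (28, 42) + (28, 17): same x and y₁ ≡ -y₂, so the sum is the point at infinity.
12P = the point at infinity, so the order is 12.

12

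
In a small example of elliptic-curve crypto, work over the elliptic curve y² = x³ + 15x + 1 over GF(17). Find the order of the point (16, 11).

8

2P: tangent at (16, 11): λ = (3·16² + 15)/(2·11) ≡ 1/5. 5⁻¹ ≡ 7 (mod 17) since 5·7 = 35 ≡ 1, so λ ≡ 1·7 ≡ 7.
  x = λ² - 16 - 16 = 49 - 32 ≡ 0; y = λ·(16 - 0) - 11 ≡ 16. → (0, 16)
3P: (0, 16) + (16, 11). λ = (11 - 16)/(16 - 0) ≡ 12/16 mod 17. 16⁻¹ ≡ 16 (mod 17), so λ ≡ 5.
  x = λ² - 0 - 16 = 25 - 16 ≡ 9; y = λ·(0 - 9) - 16 ≡ 7. → (9, 7)
4P: (9, 7) + (16, 11). λ = (11 - 7)/(16 - 9) ≡ 4/7 mod 17. 7⁻¹ ≡ 5 (mod 17), so λ ≡ 3.
  x = λ² - 9 - 16 = 9 - 25 ≡ 1; y = λ·(9 - 1) - 7 ≡ 0. → (1, 0)
5P: (1, 0) + (16, 11). λ = (11 - 0)/(16 - 1) ≡ 11/15 mod 17. 15⁻¹ ≡ 8 (mod 17), so λ ≡ 3.
  x = λ² - 1 - 16 = 9 - 17 ≡ 9; y = λ·(1 - 9) - 0 ≡ 10. → (9, 10)
6P: (9, 10) + (16, 11). λ = (11 - 10)/(16 - 9) ≡ 1/7 mod 17. 7⁻¹ ≡ 5 (mod 17), so λ ≡ 5.
  x = λ² - 9 - 16 = 25 - 25 ≡ 0; y = λ·(9 - 0) - 10 ≡ 1. → (0, 1)
7P: (0, 1) + (16, 11). λ = (11 - 1)/(16 - 0) ≡ 10/16 mod 17. 16⁻¹ ≡ 16 (mod 17), so λ ≡ 7.
  x = λ² - 0 - 16 = 49 - 16 ≡ 16; y = λ·(0 - 16) - 1 ≡ 6. → (16, 6)
8P: (16, 6) + (16, 11): same x and y₁ ≡ -y₂, so the sum is 𝒪.
8P = 𝒪, so the order is 8.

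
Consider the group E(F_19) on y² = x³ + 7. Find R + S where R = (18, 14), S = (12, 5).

(15, 0)

(18, 14) + (12, 5). λ = (5 - 14)/(12 - 18) ≡ 10/13 mod 19. 13⁻¹ ≡ 3 (mod 19) since 13·3 = 39 ≡ 1, so λ ≡ 11.
  x = λ² - 18 - 12 = 121 - 30 ≡ 15; y = λ·(18 - 15) - 14 ≡ 0. → (15, 0)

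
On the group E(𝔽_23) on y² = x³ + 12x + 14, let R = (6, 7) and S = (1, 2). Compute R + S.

(6, 7) + (1, 2). λ = (2 - 7)/(1 - 6) ≡ 18/18 mod 23. 18⁻¹ ≡ 9 (mod 23), so λ ≡ 1.
  x = λ² - 6 - 1 = 1 - 7 ≡ 17; y = λ·(6 - 17) - 7 ≡ 5. → (17, 5)

(17, 5)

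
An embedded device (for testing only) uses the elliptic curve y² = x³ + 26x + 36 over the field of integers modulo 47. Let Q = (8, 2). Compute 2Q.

tangent at (8, 2): λ = (3·8² + 26)/(2·2) ≡ 30/4. 4⁻¹ ≡ 12 (mod 47), so λ ≡ 30·12 ≡ 31.
  x = λ² - 8 - 8 = 961 - 16 ≡ 5; y = λ·(8 - 5) - 2 ≡ 44. → (5, 44)

(5, 44)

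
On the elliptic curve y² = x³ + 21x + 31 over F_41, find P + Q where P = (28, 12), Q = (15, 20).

(28, 12) + (15, 20). λ = (20 - 12)/(15 - 28) ≡ 8/28 mod 41. 28⁻¹ ≡ 22 (mod 41) since 28·22 = 616 ≡ 1, so λ ≡ 12.
  x = λ² - 28 - 15 = 144 - 43 ≡ 19; y = λ·(28 - 19) - 12 ≡ 14. → (19, 14)

(19, 14)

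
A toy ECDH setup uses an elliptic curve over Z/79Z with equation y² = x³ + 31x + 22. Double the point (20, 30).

(0, 38)

tangent at (20, 30): λ = (3·20² + 31)/(2·30) ≡ 46/60. 60⁻¹ ≡ 54 (mod 79) since 60·54 = 3240 ≡ 1, so λ ≡ 46·54 ≡ 35.
  x = λ² - 20 - 20 = 1225 - 40 ≡ 0; y = λ·(20 - 0) - 30 ≡ 38. → (0, 38)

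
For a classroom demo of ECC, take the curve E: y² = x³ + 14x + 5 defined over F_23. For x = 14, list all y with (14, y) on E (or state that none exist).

1, 22

x³ + 14x + 5 = 2945 ≡ 1 (mod 23).
Square roots of 1 mod 23: 1 and 22 (since 1² = 1 ≡ 1).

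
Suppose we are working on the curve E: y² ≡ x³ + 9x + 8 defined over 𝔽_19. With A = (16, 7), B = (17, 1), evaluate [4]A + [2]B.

First 4A:
Double-and-add on 4 = (100)₂. Start with A = (16, 7) for the leading 1-bit.
double: tangent at (16, 7): λ = (3·16² + 9)/(2·7) ≡ 17/14. 14⁻¹ ≡ 15 (mod 19), so λ ≡ 17·15 ≡ 8.
  x = λ² - 16 - 16 = 64 - 32 ≡ 13; y = λ·(16 - 13) - 7 ≡ 17. → (13, 17)
double: tangent at (13, 17): λ = (3·13² + 9)/(2·17) ≡ 3/15. 15⁻¹ ≡ 14 (mod 19), so λ ≡ 3·14 ≡ 4.
  x = λ² - 13 - 13 = 16 - 26 ≡ 9; y = λ·(13 - 9) - 17 ≡ 18. → (9, 18)
4A = (9, 18).
Next 2B:
Repeated addition: build up to 2B.
2B: tangent at (17, 1): λ = (3·17² + 9)/(2·1) ≡ 2/2. 2⁻¹ ≡ 10 (mod 19) since 2·10 = 20 ≡ 1, so λ ≡ 2·10 ≡ 1.
  x = λ² - 17 - 17 = 1 - 34 ≡ 5; y = λ·(17 - 5) - 1 ≡ 11. → (5, 11)
2B = (5, 11).
Finally 4A + 2B:
(9, 18) + (5, 11). λ = (11 - 18)/(5 - 9) ≡ 12/15 mod 19. 15⁻¹ ≡ 14 (mod 19) since 15·14 = 210 ≡ 1, so λ ≡ 16.
  x = λ² - 9 - 5 = 256 - 14 ≡ 14; y = λ·(9 - 14) - 18 ≡ 16. → (14, 16)

(14, 16)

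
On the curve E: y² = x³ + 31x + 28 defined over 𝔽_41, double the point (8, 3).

tangent at (8, 3): λ = (3·8² + 31)/(2·3) ≡ 18/6. 6⁻¹ ≡ 7 (mod 41) since 6·7 = 42 ≡ 1, so λ ≡ 18·7 ≡ 3.
  x = λ² - 8 - 8 = 9 - 16 ≡ 34; y = λ·(8 - 34) - 3 ≡ 1. → (34, 1)

(34, 1)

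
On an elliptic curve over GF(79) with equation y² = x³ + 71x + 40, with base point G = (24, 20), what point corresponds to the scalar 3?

(18, 44)

Repeated addition: build up to 3G.
2G: tangent at (24, 20): λ = (3·24² + 71)/(2·20) ≡ 61/40. 40⁻¹ ≡ 2 (mod 79) since 40·2 = 80 ≡ 1, so λ ≡ 61·2 ≡ 43.
  x = λ² - 24 - 24 = 1849 - 48 ≡ 63; y = λ·(24 - 63) - 20 ≡ 41. → (63, 41)
3G: (63, 41) + (24, 20). λ = (20 - 41)/(24 - 63) ≡ 58/40 mod 79. 40⁻¹ ≡ 2 (mod 79) since 40·2 = 80 ≡ 1, so λ ≡ 37.
  x = λ² - 63 - 24 = 1369 - 87 ≡ 18; y = λ·(63 - 18) - 41 ≡ 44. → (18, 44)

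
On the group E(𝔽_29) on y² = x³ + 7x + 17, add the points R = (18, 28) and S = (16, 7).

(11, 2)

(18, 28) + (16, 7). λ = (7 - 28)/(16 - 18) ≡ 8/27 mod 29. 27⁻¹ ≡ 14 (mod 29), so λ ≡ 25.
  x = λ² - 18 - 16 = 625 - 34 ≡ 11; y = λ·(18 - 11) - 28 ≡ 2. → (11, 2)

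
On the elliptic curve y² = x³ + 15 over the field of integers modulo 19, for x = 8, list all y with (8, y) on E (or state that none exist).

x³ + 0x + 15 = 527 ≡ 14 (mod 19).
14 is a non-residue mod 19; no y exists.

none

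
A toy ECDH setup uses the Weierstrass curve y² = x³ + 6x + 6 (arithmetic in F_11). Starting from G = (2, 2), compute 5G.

Repeated addition: build up to 5G.
2G: tangent at (2, 2): λ = (3·2² + 6)/(2·2) ≡ 7/4. 4⁻¹ ≡ 3 (mod 11), so λ ≡ 7·3 ≡ 10.
  x = λ² - 2 - 2 = 100 - 4 ≡ 8; y = λ·(2 - 8) - 2 ≡ 4. → (8, 4)
3G: (8, 4) + (2, 2). λ = (2 - 4)/(2 - 8) ≡ 9/5 mod 11. 5⁻¹ ≡ 9 (mod 11), so λ ≡ 4.
  x = λ² - 8 - 2 = 16 - 10 ≡ 6; y = λ·(8 - 6) - 4 ≡ 4. → (6, 4)
4G: (6, 4) + (2, 2). λ = (2 - 4)/(2 - 6) ≡ 9/7 mod 11. 7⁻¹ ≡ 8 (mod 11), so λ ≡ 6.
  x = λ² - 6 - 2 = 36 - 8 ≡ 6; y = λ·(6 - 6) - 4 ≡ 7. → (6, 7)
5G: (6, 7) + (2, 2). λ = (2 - 7)/(2 - 6) ≡ 6/7 mod 11. 7⁻¹ ≡ 8 (mod 11), so λ ≡ 4.
  x = λ² - 6 - 2 = 16 - 8 ≡ 8; y = λ·(6 - 8) - 7 ≡ 7. → (8, 7)

(8, 7)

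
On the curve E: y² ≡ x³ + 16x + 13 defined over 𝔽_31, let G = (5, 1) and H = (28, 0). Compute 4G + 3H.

First 4G:
Repeated addition: build up to 4G.
2G: tangent at (5, 1): λ = (3·5² + 16)/(2·1) ≡ 29/2. 2⁻¹ ≡ 16 (mod 31), so λ ≡ 29·16 ≡ 30.
  x = λ² - 5 - 5 = 900 - 10 ≡ 22; y = λ·(5 - 22) - 1 ≡ 16. → (22, 16)
3G: (22, 16) + (5, 1). λ = (1 - 16)/(5 - 22) ≡ 16/14 mod 31. 14⁻¹ ≡ 20 (mod 31) since 14·20 = 280 ≡ 1, so λ ≡ 10.
  x = λ² - 22 - 5 = 100 - 27 ≡ 11; y = λ·(22 - 11) - 16 ≡ 1. → (11, 1)
4G: (11, 1) + (5, 1). λ = (1 - 1)/(5 - 11) ≡ 0/25 mod 31. 25⁻¹ ≡ 5 (mod 31), so λ ≡ 0.
  x = λ² - 11 - 5 = 0 - 16 ≡ 15; y = λ·(11 - 15) - 1 ≡ 30. → (15, 30)
4G = (15, 30).
Next 3H:
Repeated addition: build up to 3H.
2H: (28, 0) + (28, 0): same x and y₁ ≡ -y₂, so the sum is 𝒪.
3H: 𝒪 + (28, 0) = (28, 0) (identity).
3H = (28, 0).
Finally 4G + 3H:
(15, 30) + (28, 0). λ = (0 - 30)/(28 - 15) ≡ 1/13 mod 31. 13⁻¹ ≡ 12 (mod 31), so λ ≡ 12.
  x = λ² - 15 - 28 = 144 - 43 ≡ 8; y = λ·(15 - 8) - 30 ≡ 23. → (8, 23)

(8, 23)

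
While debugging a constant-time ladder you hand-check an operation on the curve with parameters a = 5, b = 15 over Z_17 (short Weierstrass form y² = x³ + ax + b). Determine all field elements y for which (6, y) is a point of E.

x³ + 5x + 15 = 261 ≡ 6 (mod 17).
6 is a non-residue mod 17; no y exists.

none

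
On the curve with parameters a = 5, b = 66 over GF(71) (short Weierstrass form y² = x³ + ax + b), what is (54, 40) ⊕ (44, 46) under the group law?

(54, 40) + (44, 46). λ = (46 - 40)/(44 - 54) ≡ 6/61 mod 71. 61⁻¹ ≡ 7 (mod 71), so λ ≡ 42.
  x = λ² - 54 - 44 = 1764 - 98 ≡ 33; y = λ·(54 - 33) - 40 ≡ 61. → (33, 61)

(33, 61)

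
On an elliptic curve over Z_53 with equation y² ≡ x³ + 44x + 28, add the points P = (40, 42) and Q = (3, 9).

(48, 1)

(40, 42) + (3, 9). λ = (9 - 42)/(3 - 40) ≡ 20/16 mod 53. 16⁻¹ ≡ 10 (mod 53), so λ ≡ 41.
  x = λ² - 40 - 3 = 1681 - 43 ≡ 48; y = λ·(40 - 48) - 42 ≡ 1. → (48, 1)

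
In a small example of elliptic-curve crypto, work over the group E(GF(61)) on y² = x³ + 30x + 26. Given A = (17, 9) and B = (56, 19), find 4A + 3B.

First 4A:
Double-and-add on 4 = (100)₂. Start with A = (17, 9) for the leading 1-bit.
double: tangent at (17, 9): λ = (3·17² + 30)/(2·9) ≡ 43/18. 18⁻¹ ≡ 17 (mod 61), so λ ≡ 43·17 ≡ 60.
  x = λ² - 17 - 17 = 3600 - 34 ≡ 28; y = λ·(17 - 28) - 9 ≡ 2. → (28, 2)
double: tangent at (28, 2): λ = (3·28² + 30)/(2·2) ≡ 3/4. 4⁻¹ ≡ 46 (mod 61) since 4·46 = 184 ≡ 1, so λ ≡ 3·46 ≡ 16.
  x = λ² - 28 - 28 = 256 - 56 ≡ 17; y = λ·(28 - 17) - 2 ≡ 52. → (17, 52)
4A = (17, 52).
Next 3B:
Repeated addition: build up to 3B.
2B: tangent at (56, 19): λ = (3·56² + 30)/(2·19) ≡ 44/38. 38⁻¹ ≡ 53 (mod 61), so λ ≡ 44·53 ≡ 14.
  x = λ² - 56 - 56 = 196 - 112 ≡ 23; y = λ·(56 - 23) - 19 ≡ 16. → (23, 16)
3B: (23, 16) + (56, 19). λ = (19 - 16)/(56 - 23) ≡ 3/33 mod 61. 33⁻¹ ≡ 37 (mod 61) since 33·37 = 1221 ≡ 1, so λ ≡ 50.
  x = λ² - 23 - 56 = 2500 - 79 ≡ 42; y = λ·(23 - 42) - 16 ≡ 10. → (42, 10)
3B = (42, 10).
Finally 4A + 3B:
(17, 52) + (42, 10). λ = (10 - 52)/(42 - 17) ≡ 19/25 mod 61. 25⁻¹ ≡ 22 (mod 61), so λ ≡ 52.
  x = λ² - 17 - 42 = 2704 - 59 ≡ 22; y = λ·(17 - 22) - 52 ≡ 54. → (22, 54)

(22, 54)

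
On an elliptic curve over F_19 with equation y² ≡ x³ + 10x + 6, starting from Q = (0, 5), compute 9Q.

(7, 1)

Repeated addition: build up to 9Q.
2Q: tangent at (0, 5): λ = (3·0² + 10)/(2·5) ≡ 10/10. 10⁻¹ ≡ 2 (mod 19), so λ ≡ 10·2 ≡ 1.
  x = λ² - 0 - 0 = 1 - 0 ≡ 1; y = λ·(0 - 1) - 5 ≡ 13. → (1, 13)
3Q: (1, 13) + (0, 5). λ = (5 - 13)/(0 - 1) ≡ 11/18 mod 19. 18⁻¹ ≡ 18 (mod 19), so λ ≡ 8.
  x = λ² - 1 - 0 = 64 - 1 ≡ 6; y = λ·(1 - 6) - 13 ≡ 4. → (6, 4)
4Q: (6, 4) + (0, 5). λ = (5 - 4)/(0 - 6) ≡ 1/13 mod 19. 13⁻¹ ≡ 3 (mod 19), so λ ≡ 3.
  x = λ² - 6 - 0 = 9 - 6 ≡ 3; y = λ·(6 - 3) - 4 ≡ 5. → (3, 5)
5Q: (3, 5) + (0, 5). λ = (5 - 5)/(0 - 3) ≡ 0/16 mod 19. 16⁻¹ ≡ 6 (mod 19) since 16·6 = 96 ≡ 1, so λ ≡ 0.
  x = λ² - 3 - 0 = 0 - 3 ≡ 16; y = λ·(3 - 16) - 5 ≡ 14. → (16, 14)
6Q: (16, 14) + (0, 5). λ = (5 - 14)/(0 - 16) ≡ 10/3 mod 19. 3⁻¹ ≡ 13 (mod 19), so λ ≡ 16.
  x = λ² - 16 - 0 = 256 - 16 ≡ 12; y = λ·(16 - 12) - 14 ≡ 12. → (12, 12)
7Q: (12, 12) + (0, 5). λ = (5 - 12)/(0 - 12) ≡ 12/7 mod 19. 7⁻¹ ≡ 11 (mod 19), so λ ≡ 18.
  x = λ² - 12 - 0 = 324 - 12 ≡ 8; y = λ·(12 - 8) - 12 ≡ 3. → (8, 3)
8Q: (8, 3) + (0, 5). λ = (5 - 3)/(0 - 8) ≡ 2/11 mod 19. 11⁻¹ ≡ 7 (mod 19), so λ ≡ 14.
  x = λ² - 8 - 0 = 196 - 8 ≡ 17; y = λ·(8 - 17) - 3 ≡ 4. → (17, 4)
9Q: (17, 4) + (0, 5). λ = (5 - 4)/(0 - 17) ≡ 1/2 mod 19. 2⁻¹ ≡ 10 (mod 19) since 2·10 = 20 ≡ 1, so λ ≡ 10.
  x = λ² - 17 - 0 = 100 - 17 ≡ 7; y = λ·(17 - 7) - 4 ≡ 1. → (7, 1)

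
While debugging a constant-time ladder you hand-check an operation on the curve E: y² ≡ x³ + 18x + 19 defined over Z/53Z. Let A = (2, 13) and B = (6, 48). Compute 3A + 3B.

First 3A:
Repeated addition: build up to 3A.
2A: tangent at (2, 13): λ = (3·2² + 18)/(2·13) ≡ 30/26. 26⁻¹ ≡ 51 (mod 53), so λ ≡ 30·51 ≡ 46.
  x = λ² - 2 - 2 = 2116 - 4 ≡ 45; y = λ·(2 - 45) - 13 ≡ 23. → (45, 23)
3A: (45, 23) + (2, 13). λ = (13 - 23)/(2 - 45) ≡ 43/10 mod 53. 10⁻¹ ≡ 16 (mod 53) since 10·16 = 160 ≡ 1, so λ ≡ 52.
  x = λ² - 45 - 2 = 2704 - 47 ≡ 7; y = λ·(45 - 7) - 23 ≡ 45. → (7, 45)
3A = (7, 45).
Next 3B:
Repeated addition: build up to 3B.
2B: tangent at (6, 48): λ = (3·6² + 18)/(2·48) ≡ 20/43. 43⁻¹ ≡ 37 (mod 53) since 43·37 = 1591 ≡ 1, so λ ≡ 20·37 ≡ 51.
  x = λ² - 6 - 6 = 2601 - 12 ≡ 45; y = λ·(6 - 45) - 48 ≡ 30. → (45, 30)
3B: (45, 30) + (6, 48). λ = (48 - 30)/(6 - 45) ≡ 18/14 mod 53. 14⁻¹ ≡ 19 (mod 53), so λ ≡ 24.
  x = λ² - 45 - 6 = 576 - 51 ≡ 48; y = λ·(45 - 48) - 30 ≡ 4. → (48, 4)
3B = (48, 4).
Finally 3A + 3B:
(7, 45) + (48, 4). λ = (4 - 45)/(48 - 7) ≡ 12/41 mod 53. 41⁻¹ ≡ 22 (mod 53), so λ ≡ 52.
  x = λ² - 7 - 48 = 2704 - 55 ≡ 52; y = λ·(7 - 52) - 45 ≡ 0. → (52, 0)

(52, 0)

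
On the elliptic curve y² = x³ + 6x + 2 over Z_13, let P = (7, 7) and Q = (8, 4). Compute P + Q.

(7, 6)

(7, 7) + (8, 4). λ = (4 - 7)/(8 - 7) ≡ 10/1 mod 13. 1⁻¹ ≡ 1 (mod 13), so λ ≡ 10.
  x = λ² - 7 - 8 = 100 - 15 ≡ 7; y = λ·(7 - 7) - 7 ≡ 6. → (7, 6)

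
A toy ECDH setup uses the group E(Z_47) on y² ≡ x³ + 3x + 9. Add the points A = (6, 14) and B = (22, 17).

(6, 14) + (22, 17). λ = (17 - 14)/(22 - 6) ≡ 3/16 mod 47. 16⁻¹ ≡ 3 (mod 47) since 16·3 = 48 ≡ 1, so λ ≡ 9.
  x = λ² - 6 - 22 = 81 - 28 ≡ 6; y = λ·(6 - 6) - 14 ≡ 33. → (6, 33)

(6, 33)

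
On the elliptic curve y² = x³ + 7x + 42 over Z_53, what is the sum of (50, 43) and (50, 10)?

O

The two points share x = 50 and their y-coordinates satisfy 43 + 10 ≡ 0 (mod 53), so they are inverses. Their sum is the point at infinity.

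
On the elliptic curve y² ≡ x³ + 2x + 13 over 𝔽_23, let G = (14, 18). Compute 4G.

O

Double-and-add on 4 = (100)₂. Start with G = (14, 18) for the leading 1-bit.
double: tangent at (14, 18): λ = (3·14² + 2)/(2·18) ≡ 15/13. 13⁻¹ ≡ 16 (mod 23) since 13·16 = 208 ≡ 1, so λ ≡ 15·16 ≡ 10.
  x = λ² - 14 - 14 = 100 - 28 ≡ 3; y = λ·(14 - 3) - 18 ≡ 0. → (3, 0)
double: (3, 0) + (3, 0): same x and y₁ ≡ -y₂, so the sum is the point at infinity.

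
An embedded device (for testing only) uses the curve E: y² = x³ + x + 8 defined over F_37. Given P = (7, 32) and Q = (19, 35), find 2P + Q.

First 2P:
Repeated addition: build up to 2P.
2P: tangent at (7, 32): λ = (3·7² + 1)/(2·32) ≡ 0/27. 27⁻¹ ≡ 11 (mod 37), so λ ≡ 0·11 ≡ 0.
  x = λ² - 7 - 7 = 0 - 14 ≡ 23; y = λ·(7 - 23) - 32 ≡ 5. → (23, 5)
2P = (23, 5).
Finally 2P + Q:
(23, 5) + (19, 35). λ = (35 - 5)/(19 - 23) ≡ 30/33 mod 37. 33⁻¹ ≡ 9 (mod 37), so λ ≡ 11.
  x = λ² - 23 - 19 = 121 - 42 ≡ 5; y = λ·(23 - 5) - 5 ≡ 8. → (5, 8)

(5, 8)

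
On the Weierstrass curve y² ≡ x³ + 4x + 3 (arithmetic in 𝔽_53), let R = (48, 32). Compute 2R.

tangent at (48, 32): λ = (3·48² + 4)/(2·32) ≡ 26/11. 11⁻¹ ≡ 29 (mod 53), so λ ≡ 26·29 ≡ 12.
  x = λ² - 48 - 48 = 144 - 96 ≡ 48; y = λ·(48 - 48) - 32 ≡ 21. → (48, 21)

(48, 21)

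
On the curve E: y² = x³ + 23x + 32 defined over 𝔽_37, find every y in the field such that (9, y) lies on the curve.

none

x³ + 23x + 32 = 968 ≡ 6 (mod 37).
6 is a non-residue mod 37; no y exists.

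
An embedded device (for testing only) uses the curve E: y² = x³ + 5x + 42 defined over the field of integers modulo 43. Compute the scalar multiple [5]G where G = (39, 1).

Double-and-add on 5 = (101)₂. Start with G = (39, 1) for the leading 1-bit.
double: tangent at (39, 1): λ = (3·39² + 5)/(2·1) ≡ 10/2. 2⁻¹ ≡ 22 (mod 43) since 2·22 = 44 ≡ 1, so λ ≡ 10·22 ≡ 5.
  x = λ² - 39 - 39 = 25 - 78 ≡ 33; y = λ·(39 - 33) - 1 ≡ 29. → (33, 29)
double: tangent at (33, 29): λ = (3·33² + 5)/(2·29) ≡ 4/15. 15⁻¹ ≡ 23 (mod 43), so λ ≡ 4·23 ≡ 6.
  x = λ² - 33 - 33 = 36 - 66 ≡ 13; y = λ·(33 - 13) - 29 ≡ 5. → (13, 5)
add G: (13, 5) + (39, 1). λ = (1 - 5)/(39 - 13) ≡ 39/26 mod 43. 26⁻¹ ≡ 5 (mod 43), so λ ≡ 23.
  x = λ² - 13 - 39 = 529 - 52 ≡ 4; y = λ·(13 - 4) - 5 ≡ 30. → (4, 30)

(4, 30)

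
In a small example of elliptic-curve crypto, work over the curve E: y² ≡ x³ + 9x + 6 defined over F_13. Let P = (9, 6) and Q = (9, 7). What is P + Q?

The two points share x = 9 and their y-coordinates satisfy 6 + 7 ≡ 0 (mod 13), so they are inverses. Their sum is 𝒪.

O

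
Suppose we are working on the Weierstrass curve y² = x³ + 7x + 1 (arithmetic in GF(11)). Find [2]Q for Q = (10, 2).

(0, 1)

tangent at (10, 2): λ = (3·10² + 7)/(2·2) ≡ 10/4. 4⁻¹ ≡ 3 (mod 11), so λ ≡ 10·3 ≡ 8.
  x = λ² - 10 - 10 = 64 - 20 ≡ 0; y = λ·(10 - 0) - 2 ≡ 1. → (0, 1)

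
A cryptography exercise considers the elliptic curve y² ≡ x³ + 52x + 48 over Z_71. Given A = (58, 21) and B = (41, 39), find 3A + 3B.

First 3A:
Repeated addition: build up to 3A.
2A: tangent at (58, 21): λ = (3·58² + 52)/(2·21) ≡ 62/42. 42⁻¹ ≡ 22 (mod 71), so λ ≡ 62·22 ≡ 15.
  x = λ² - 58 - 58 = 225 - 116 ≡ 38; y = λ·(58 - 38) - 21 ≡ 66. → (38, 66)
3A: (38, 66) + (58, 21). λ = (21 - 66)/(58 - 38) ≡ 26/20 mod 71. 20⁻¹ ≡ 32 (mod 71), so λ ≡ 51.
  x = λ² - 38 - 58 = 2601 - 96 ≡ 20; y = λ·(38 - 20) - 66 ≡ 0. → (20, 0)
3A = (20, 0).
Next 3B:
Repeated addition: build up to 3B.
2B: tangent at (41, 39): λ = (3·41² + 52)/(2·39) ≡ 54/7. 7⁻¹ ≡ 61 (mod 71), so λ ≡ 54·61 ≡ 28.
  x = λ² - 41 - 41 = 784 - 82 ≡ 63; y = λ·(41 - 63) - 39 ≡ 55. → (63, 55)
3B: (63, 55) + (41, 39). λ = (39 - 55)/(41 - 63) ≡ 55/49 mod 71. 49⁻¹ ≡ 29 (mod 71), so λ ≡ 33.
  x = λ² - 63 - 41 = 1089 - 104 ≡ 62; y = λ·(63 - 62) - 55 ≡ 49. → (62, 49)
3B = (62, 49).
Finally 3A + 3B:
(20, 0) + (62, 49). λ = (49 - 0)/(62 - 20) ≡ 49/42 mod 71. 42⁻¹ ≡ 22 (mod 71) since 42·22 = 924 ≡ 1, so λ ≡ 13.
  x = λ² - 20 - 62 = 169 - 82 ≡ 16; y = λ·(20 - 16) - 0 ≡ 52. → (16, 52)

(16, 52)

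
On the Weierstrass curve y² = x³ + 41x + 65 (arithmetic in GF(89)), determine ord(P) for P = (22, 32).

10

2P: tangent at (22, 32): λ = (3·22² + 41)/(2·32) ≡ 69/64. 64⁻¹ ≡ 32 (mod 89), so λ ≡ 69·32 ≡ 72.
  x = λ² - 22 - 22 = 5184 - 44 ≡ 67; y = λ·(22 - 67) - 32 ≡ 21. → (67, 21)
3P: (67, 21) + (22, 32). λ = (32 - 21)/(22 - 67) ≡ 11/44 mod 89. 44⁻¹ ≡ 87 (mod 89), so λ ≡ 67.
  x = λ² - 67 - 22 = 4489 - 89 ≡ 39; y = λ·(67 - 39) - 21 ≡ 75. → (39, 75)
4P: (39, 75) + (22, 32). λ = (32 - 75)/(22 - 39) ≡ 46/72 mod 89. 72⁻¹ ≡ 68 (mod 89), so λ ≡ 13.
  x = λ² - 39 - 22 = 169 - 61 ≡ 19; y = λ·(39 - 19) - 75 ≡ 7. → (19, 7)
5P: (19, 7) + (22, 32). λ = (32 - 7)/(22 - 19) ≡ 25/3 mod 89. 3⁻¹ ≡ 30 (mod 89) since 3·30 = 90 ≡ 1, so λ ≡ 38.
  x = λ² - 19 - 22 = 1444 - 41 ≡ 68; y = λ·(19 - 68) - 7 ≡ 0. → (68, 0)
6P: (68, 0) + (22, 32). λ = (32 - 0)/(22 - 68) ≡ 32/43 mod 89. 43⁻¹ ≡ 29 (mod 89), so λ ≡ 38.
  x = λ² - 68 - 22 = 1444 - 90 ≡ 19; y = λ·(68 - 19) - 0 ≡ 82. → (19, 82)
7P: (19, 82) + (22, 32). λ = (32 - 82)/(22 - 19) ≡ 39/3 mod 89. 3⁻¹ ≡ 30 (mod 89), so λ ≡ 13.
  x = λ² - 19 - 22 = 169 - 41 ≡ 39; y = λ·(19 - 39) - 82 ≡ 14. → (39, 14)
8P: (39, 14) + (22, 32). λ = (32 - 14)/(22 - 39) ≡ 18/72 mod 89. 72⁻¹ ≡ 68 (mod 89) since 72·68 = 4896 ≡ 1, so λ ≡ 67.
  x = λ² - 39 - 22 = 4489 - 61 ≡ 67; y = λ·(39 - 67) - 14 ≡ 68. → (67, 68)
9P: (67, 68) + (22, 32). λ = (32 - 68)/(22 - 67) ≡ 53/44 mod 89. 44⁻¹ ≡ 87 (mod 89) since 44·87 = 3828 ≡ 1, so λ ≡ 72.
  x = λ² - 67 - 22 = 5184 - 89 ≡ 22; y = λ·(67 - 22) - 68 ≡ 57. → (22, 57)
10P: (22, 57) + (22, 32): same x and y₁ ≡ -y₂, so the sum is O.
10P = O, so the order is 10.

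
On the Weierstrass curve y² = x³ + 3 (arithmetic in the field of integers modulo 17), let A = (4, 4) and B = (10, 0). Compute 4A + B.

First 4A:
Repeated addition: build up to 4A.
2A: tangent at (4, 4): λ = (3·4² + 0)/(2·4) ≡ 14/8. 8⁻¹ ≡ 15 (mod 17), so λ ≡ 14·15 ≡ 6.
  x = λ² - 4 - 4 = 36 - 8 ≡ 11; y = λ·(4 - 11) - 4 ≡ 5. → (11, 5)
3A: (11, 5) + (4, 4). λ = (4 - 5)/(4 - 11) ≡ 16/10 mod 17. 10⁻¹ ≡ 12 (mod 17), so λ ≡ 5.
  x = λ² - 11 - 4 = 25 - 15 ≡ 10; y = λ·(11 - 10) - 5 ≡ 0. → (10, 0)
4A: (10, 0) + (4, 4). λ = (4 - 0)/(4 - 10) ≡ 4/11 mod 17. 11⁻¹ ≡ 14 (mod 17) since 11·14 = 154 ≡ 1, so λ ≡ 5.
  x = λ² - 10 - 4 = 25 - 14 ≡ 11; y = λ·(10 - 11) - 0 ≡ 12. → (11, 12)
4A = (11, 12).
Finally 4A + B:
(11, 12) + (10, 0). λ = (0 - 12)/(10 - 11) ≡ 5/16 mod 17. 16⁻¹ ≡ 16 (mod 17) since 16·16 = 256 ≡ 1, so λ ≡ 12.
  x = λ² - 11 - 10 = 144 - 21 ≡ 4; y = λ·(11 - 4) - 12 ≡ 4. → (4, 4)

(4, 4)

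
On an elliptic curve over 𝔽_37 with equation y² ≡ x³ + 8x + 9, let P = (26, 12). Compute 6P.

Double-and-add on 6 = (110)₂. Start with P = (26, 12) for the leading 1-bit.
double: tangent at (26, 12): λ = (3·26² + 8)/(2·12) ≡ 1/24. 24⁻¹ ≡ 17 (mod 37) since 24·17 = 408 ≡ 1, so λ ≡ 1·17 ≡ 17.
  x = λ² - 26 - 26 = 289 - 52 ≡ 15; y = λ·(26 - 15) - 12 ≡ 27. → (15, 27)
add P: (15, 27) + (26, 12). λ = (12 - 27)/(26 - 15) ≡ 22/11 mod 37. 11⁻¹ ≡ 27 (mod 37), so λ ≡ 2.
  x = λ² - 15 - 26 = 4 - 41 ≡ 0; y = λ·(15 - 0) - 27 ≡ 3. → (0, 3)
double: tangent at (0, 3): λ = (3·0² + 8)/(2·3) ≡ 8/6. 6⁻¹ ≡ 31 (mod 37), so λ ≡ 8·31 ≡ 26.
  x = λ² - 0 - 0 = 676 - 0 ≡ 10; y = λ·(0 - 10) - 3 ≡ 33. → (10, 33)

(10, 33)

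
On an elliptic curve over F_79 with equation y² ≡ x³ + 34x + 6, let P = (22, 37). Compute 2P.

tangent at (22, 37): λ = (3·22² + 34)/(2·37) ≡ 64/74. 74⁻¹ ≡ 63 (mod 79), so λ ≡ 64·63 ≡ 3.
  x = λ² - 22 - 22 = 9 - 44 ≡ 44; y = λ·(22 - 44) - 37 ≡ 55. → (44, 55)

(44, 55)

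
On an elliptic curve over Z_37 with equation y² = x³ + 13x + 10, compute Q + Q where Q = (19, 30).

tangent at (19, 30): λ = (3·19² + 13)/(2·30) ≡ 23/23. 23⁻¹ ≡ 29 (mod 37), so λ ≡ 23·29 ≡ 1.
  x = λ² - 19 - 19 = 1 - 38 ≡ 0; y = λ·(19 - 0) - 30 ≡ 26. → (0, 26)

(0, 26)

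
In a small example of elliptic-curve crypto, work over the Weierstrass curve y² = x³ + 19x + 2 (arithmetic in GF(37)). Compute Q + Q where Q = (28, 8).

tangent at (28, 8): λ = (3·28² + 19)/(2·8) ≡ 3/16. 16⁻¹ ≡ 7 (mod 37), so λ ≡ 3·7 ≡ 21.
  x = λ² - 28 - 28 = 441 - 56 ≡ 15; y = λ·(28 - 15) - 8 ≡ 6. → (15, 6)

(15, 6)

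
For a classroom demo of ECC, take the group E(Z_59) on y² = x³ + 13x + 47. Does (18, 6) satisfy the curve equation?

y² = 6² ≡ 36; x³ + 13x + 47 = 6113 ≡ 36 (mod 59). 36 = 36.

yes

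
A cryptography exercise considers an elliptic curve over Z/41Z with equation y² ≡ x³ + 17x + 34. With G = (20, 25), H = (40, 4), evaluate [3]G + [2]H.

(14, 8)

First 3G:
Repeated addition: build up to 3G.
2G: tangent at (20, 25): λ = (3·20² + 17)/(2·25) ≡ 28/9. 9⁻¹ ≡ 32 (mod 41), so λ ≡ 28·32 ≡ 35.
  x = λ² - 20 - 20 = 1225 - 40 ≡ 37; y = λ·(20 - 37) - 25 ≡ 36. → (37, 36)
3G: (37, 36) + (20, 25). λ = (25 - 36)/(20 - 37) ≡ 30/24 mod 41. 24⁻¹ ≡ 12 (mod 41) since 24·12 = 288 ≡ 1, so λ ≡ 32.
  x = λ² - 37 - 20 = 1024 - 57 ≡ 24; y = λ·(37 - 24) - 36 ≡ 11. → (24, 11)
3G = (24, 11).
Next 2H:
Repeated addition: build up to 2H.
2H: tangent at (40, 4): λ = (3·40² + 17)/(2·4) ≡ 20/8. 8⁻¹ ≡ 36 (mod 41), so λ ≡ 20·36 ≡ 23.
  x = λ² - 40 - 40 = 529 - 80 ≡ 39; y = λ·(40 - 39) - 4 ≡ 19. → (39, 19)
2H = (39, 19).
Finally 3G + 2H:
(24, 11) + (39, 19). λ = (19 - 11)/(39 - 24) ≡ 8/15 mod 41. 15⁻¹ ≡ 11 (mod 41), so λ ≡ 6.
  x = λ² - 24 - 39 = 36 - 63 ≡ 14; y = λ·(24 - 14) - 11 ≡ 8. → (14, 8)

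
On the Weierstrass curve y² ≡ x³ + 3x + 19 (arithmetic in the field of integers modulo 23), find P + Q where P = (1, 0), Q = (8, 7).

(15, 9)

(1, 0) + (8, 7). λ = (7 - 0)/(8 - 1) ≡ 7/7 mod 23. 7⁻¹ ≡ 10 (mod 23), so λ ≡ 1.
  x = λ² - 1 - 8 = 1 - 9 ≡ 15; y = λ·(1 - 15) - 0 ≡ 9. → (15, 9)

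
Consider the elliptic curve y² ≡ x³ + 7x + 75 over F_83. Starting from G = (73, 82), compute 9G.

(40, 69)

Double-and-add on 9 = (1001)₂. Start with G = (73, 82) for the leading 1-bit.
double: tangent at (73, 82): λ = (3·73² + 7)/(2·82) ≡ 58/81. 81⁻¹ ≡ 41 (mod 83) since 81·41 = 3321 ≡ 1, so λ ≡ 58·41 ≡ 54.
  x = λ² - 73 - 73 = 2916 - 146 ≡ 31; y = λ·(73 - 31) - 82 ≡ 28. → (31, 28)
double: tangent at (31, 28): λ = (3·31² + 7)/(2·28) ≡ 68/56. 56⁻¹ ≡ 43 (mod 83) since 56·43 = 2408 ≡ 1, so λ ≡ 68·43 ≡ 19.
  x = λ² - 31 - 31 = 361 - 62 ≡ 50; y = λ·(31 - 50) - 28 ≡ 26. → (50, 26)
double: tangent at (50, 26): λ = (3·50² + 7)/(2·26) ≡ 37/52. 52⁻¹ ≡ 8 (mod 83) since 52·8 = 416 ≡ 1, so λ ≡ 37·8 ≡ 47.
  x = λ² - 50 - 50 = 2209 - 100 ≡ 34; y = λ·(50 - 34) - 26 ≡ 62. → (34, 62)
add G: (34, 62) + (73, 82). λ = (82 - 62)/(73 - 34) ≡ 20/39 mod 83. 39⁻¹ ≡ 66 (mod 83) since 39·66 = 2574 ≡ 1, so λ ≡ 75.
  x = λ² - 34 - 73 = 5625 - 107 ≡ 40; y = λ·(34 - 40) - 62 ≡ 69. → (40, 69)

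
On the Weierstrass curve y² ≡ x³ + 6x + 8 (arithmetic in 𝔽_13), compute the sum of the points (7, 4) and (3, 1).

(6, 0)

(7, 4) + (3, 1). λ = (1 - 4)/(3 - 7) ≡ 10/9 mod 13. 9⁻¹ ≡ 3 (mod 13), so λ ≡ 4.
  x = λ² - 7 - 3 = 16 - 10 ≡ 6; y = λ·(7 - 6) - 4 ≡ 0. → (6, 0)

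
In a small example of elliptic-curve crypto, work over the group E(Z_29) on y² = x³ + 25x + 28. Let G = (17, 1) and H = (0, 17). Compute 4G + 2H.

O

First 4G:
Double-and-add on 4 = (100)₂. Start with G = (17, 1) for the leading 1-bit.
double: tangent at (17, 1): λ = (3·17² + 25)/(2·1) ≡ 22/2. 2⁻¹ ≡ 15 (mod 29), so λ ≡ 22·15 ≡ 11.
  x = λ² - 17 - 17 = 121 - 34 ≡ 0; y = λ·(17 - 0) - 1 ≡ 12. → (0, 12)
double: tangent at (0, 12): λ = (3·0² + 25)/(2·12) ≡ 25/24. 24⁻¹ ≡ 23 (mod 29) since 24·23 = 552 ≡ 1, so λ ≡ 25·23 ≡ 24.
  x = λ² - 0 - 0 = 576 - 0 ≡ 25; y = λ·(0 - 25) - 12 ≡ 26. → (25, 26)
4G = (25, 26).
Next 2H:
Repeated addition: build up to 2H.
2H: tangent at (0, 17): λ = (3·0² + 25)/(2·17) ≡ 25/5. 5⁻¹ ≡ 6 (mod 29), so λ ≡ 25·6 ≡ 5.
  x = λ² - 0 - 0 = 25 - 0 ≡ 25; y = λ·(0 - 25) - 17 ≡ 3. → (25, 3)
2H = (25, 3).
Finally 4G + 2H:
(25, 26) + (25, 3): same x and y₁ ≡ -y₂, so the sum is O.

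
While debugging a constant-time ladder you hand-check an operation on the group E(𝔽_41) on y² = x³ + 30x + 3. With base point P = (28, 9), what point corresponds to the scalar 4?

Repeated addition: build up to 4P.
2P: tangent at (28, 9): λ = (3·28² + 30)/(2·9) ≡ 4/18. 18⁻¹ ≡ 16 (mod 41) since 18·16 = 288 ≡ 1, so λ ≡ 4·16 ≡ 23.
  x = λ² - 28 - 28 = 529 - 56 ≡ 22; y = λ·(28 - 22) - 9 ≡ 6. → (22, 6)
3P: (22, 6) + (28, 9). λ = (9 - 6)/(28 - 22) ≡ 3/6 mod 41. 6⁻¹ ≡ 7 (mod 41), so λ ≡ 21.
  x = λ² - 22 - 28 = 441 - 50 ≡ 22; y = λ·(22 - 22) - 6 ≡ 35. → (22, 35)
4P: (22, 35) + (28, 9). λ = (9 - 35)/(28 - 22) ≡ 15/6 mod 41. 6⁻¹ ≡ 7 (mod 41), so λ ≡ 23.
  x = λ² - 22 - 28 = 529 - 50 ≡ 28; y = λ·(22 - 28) - 35 ≡ 32. → (28, 32)

(28, 32)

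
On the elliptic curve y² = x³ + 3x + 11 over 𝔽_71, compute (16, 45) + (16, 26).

O

The two points share x = 16 and their y-coordinates satisfy 45 + 26 ≡ 0 (mod 71), so they are inverses. Their sum is ∞.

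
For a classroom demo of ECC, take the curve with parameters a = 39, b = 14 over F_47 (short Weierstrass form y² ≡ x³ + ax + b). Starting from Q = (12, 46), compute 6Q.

Repeated addition: build up to 6Q.
2Q: tangent at (12, 46): λ = (3·12² + 39)/(2·46) ≡ 1/45. 45⁻¹ ≡ 23 (mod 47) since 45·23 = 1035 ≡ 1, so λ ≡ 1·23 ≡ 23.
  x = λ² - 12 - 12 = 529 - 24 ≡ 35; y = λ·(12 - 35) - 46 ≡ 36. → (35, 36)
3Q: (35, 36) + (12, 46). λ = (46 - 36)/(12 - 35) ≡ 10/24 mod 47. 24⁻¹ ≡ 2 (mod 47) since 24·2 = 48 ≡ 1, so λ ≡ 20.
  x = λ² - 35 - 12 = 400 - 47 ≡ 24; y = λ·(35 - 24) - 36 ≡ 43. → (24, 43)
4Q: (24, 43) + (12, 46). λ = (46 - 43)/(12 - 24) ≡ 3/35 mod 47. 35⁻¹ ≡ 43 (mod 47) since 35·43 = 1505 ≡ 1, so λ ≡ 35.
  x = λ² - 24 - 12 = 1225 - 36 ≡ 14; y = λ·(24 - 14) - 43 ≡ 25. → (14, 25)
5Q: (14, 25) + (12, 46). λ = (46 - 25)/(12 - 14) ≡ 21/45 mod 47. 45⁻¹ ≡ 23 (mod 47), so λ ≡ 13.
  x = λ² - 14 - 12 = 169 - 26 ≡ 2; y = λ·(14 - 2) - 25 ≡ 37. → (2, 37)
6Q: (2, 37) + (12, 46). λ = (46 - 37)/(12 - 2) ≡ 9/10 mod 47. 10⁻¹ ≡ 33 (mod 47), so λ ≡ 15.
  x = λ² - 2 - 12 = 225 - 14 ≡ 23; y = λ·(2 - 23) - 37 ≡ 24. → (23, 24)

(23, 24)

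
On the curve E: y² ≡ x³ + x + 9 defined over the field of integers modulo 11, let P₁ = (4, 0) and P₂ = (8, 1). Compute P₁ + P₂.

(4, 0) + (8, 1). λ = (1 - 0)/(8 - 4) ≡ 1/4 mod 11. 4⁻¹ ≡ 3 (mod 11) since 4·3 = 12 ≡ 1, so λ ≡ 3.
  x = λ² - 4 - 8 = 9 - 12 ≡ 8; y = λ·(4 - 8) - 0 ≡ 10. → (8, 10)

(8, 10)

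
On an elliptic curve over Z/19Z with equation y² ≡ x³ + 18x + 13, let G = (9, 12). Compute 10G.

(2, 0)

Double-and-add on 10 = (1010)₂. Start with G = (9, 12) for the leading 1-bit.
double: tangent at (9, 12): λ = (3·9² + 18)/(2·12) ≡ 14/5. 5⁻¹ ≡ 4 (mod 19), so λ ≡ 14·4 ≡ 18.
  x = λ² - 9 - 9 = 324 - 18 ≡ 2; y = λ·(9 - 2) - 12 ≡ 0. → (2, 0)
double: (2, 0) + (2, 0): same x and y₁ ≡ -y₂, so the sum is ∞.
add G: ∞ + (9, 12) = (9, 12) (identity).
double: tangent at (9, 12): λ = (3·9² + 18)/(2·12) ≡ 14/5. 5⁻¹ ≡ 4 (mod 19), so λ ≡ 14·4 ≡ 18.
  x = λ² - 9 - 9 = 324 - 18 ≡ 2; y = λ·(9 - 2) - 12 ≡ 0. → (2, 0)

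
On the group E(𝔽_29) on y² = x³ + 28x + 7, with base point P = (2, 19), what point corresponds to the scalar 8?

Double-and-add on 8 = (1000)₂. Start with P = (2, 19) for the leading 1-bit.
double: tangent at (2, 19): λ = (3·2² + 28)/(2·19) ≡ 11/9. 9⁻¹ ≡ 13 (mod 29), so λ ≡ 11·13 ≡ 27.
  x = λ² - 2 - 2 = 729 - 4 ≡ 0; y = λ·(2 - 0) - 19 ≡ 6. → (0, 6)
double: tangent at (0, 6): λ = (3·0² + 28)/(2·6) ≡ 28/12. 12⁻¹ ≡ 17 (mod 29) since 12·17 = 204 ≡ 1, so λ ≡ 28·17 ≡ 12.
  x = λ² - 0 - 0 = 144 - 0 ≡ 28; y = λ·(0 - 28) - 6 ≡ 6. → (28, 6)
double: tangent at (28, 6): λ = (3·28² + 28)/(2·6) ≡ 2/12. 12⁻¹ ≡ 17 (mod 29), so λ ≡ 2·17 ≡ 5.
  x = λ² - 28 - 28 = 25 - 56 ≡ 27; y = λ·(28 - 27) - 6 ≡ 28. → (27, 28)

(27, 28)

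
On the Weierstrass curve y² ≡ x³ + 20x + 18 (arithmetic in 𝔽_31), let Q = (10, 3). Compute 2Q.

tangent at (10, 3): λ = (3·10² + 20)/(2·3) ≡ 10/6. 6⁻¹ ≡ 26 (mod 31), so λ ≡ 10·26 ≡ 12.
  x = λ² - 10 - 10 = 144 - 20 ≡ 0; y = λ·(10 - 0) - 3 ≡ 24. → (0, 24)

(0, 24)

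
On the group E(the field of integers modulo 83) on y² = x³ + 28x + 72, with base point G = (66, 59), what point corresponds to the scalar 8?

(15, 76)

Repeated addition: build up to 8G.
2G: tangent at (66, 59): λ = (3·66² + 28)/(2·59) ≡ 65/35. 35⁻¹ ≡ 19 (mod 83) since 35·19 = 665 ≡ 1, so λ ≡ 65·19 ≡ 73.
  x = λ² - 66 - 66 = 5329 - 132 ≡ 51; y = λ·(66 - 51) - 59 ≡ 40. → (51, 40)
3G: (51, 40) + (66, 59). λ = (59 - 40)/(66 - 51) ≡ 19/15 mod 83. 15⁻¹ ≡ 72 (mod 83) since 15·72 = 1080 ≡ 1, so λ ≡ 40.
  x = λ² - 51 - 66 = 1600 - 117 ≡ 72; y = λ·(51 - 72) - 40 ≡ 33. → (72, 33)
4G: (72, 33) + (66, 59). λ = (59 - 33)/(66 - 72) ≡ 26/77 mod 83. 77⁻¹ ≡ 69 (mod 83), so λ ≡ 51.
  x = λ² - 72 - 66 = 2601 - 138 ≡ 56; y = λ·(72 - 56) - 33 ≡ 36. → (56, 36)
5G: (56, 36) + (66, 59). λ = (59 - 36)/(66 - 56) ≡ 23/10 mod 83. 10⁻¹ ≡ 25 (mod 83) since 10·25 = 250 ≡ 1, so λ ≡ 77.
  x = λ² - 56 - 66 = 5929 - 122 ≡ 80; y = λ·(56 - 80) - 36 ≡ 25. → (80, 25)
6G: (80, 25) + (66, 59). λ = (59 - 25)/(66 - 80) ≡ 34/69 mod 83. 69⁻¹ ≡ 77 (mod 83), so λ ≡ 45.
  x = λ² - 80 - 66 = 2025 - 146 ≡ 53; y = λ·(80 - 53) - 25 ≡ 28. → (53, 28)
7G: (53, 28) + (66, 59). λ = (59 - 28)/(66 - 53) ≡ 31/13 mod 83. 13⁻¹ ≡ 32 (mod 83), so λ ≡ 79.
  x = λ² - 53 - 66 = 6241 - 119 ≡ 63; y = λ·(53 - 63) - 28 ≡ 12. → (63, 12)
8G: (63, 12) + (66, 59). λ = (59 - 12)/(66 - 63) ≡ 47/3 mod 83. 3⁻¹ ≡ 28 (mod 83) since 3·28 = 84 ≡ 1, so λ ≡ 71.
  x = λ² - 63 - 66 = 5041 - 129 ≡ 15; y = λ·(63 - 15) - 12 ≡ 76. → (15, 76)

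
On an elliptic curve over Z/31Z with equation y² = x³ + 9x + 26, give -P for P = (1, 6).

(1, 25)

-(1, 6) = (1, -6 mod 31) = (1, 25).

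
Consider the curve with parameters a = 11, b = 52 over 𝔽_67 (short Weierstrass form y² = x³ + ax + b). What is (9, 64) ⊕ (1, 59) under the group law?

(4, 48)

(9, 64) + (1, 59). λ = (59 - 64)/(1 - 9) ≡ 62/59 mod 67. 59⁻¹ ≡ 25 (mod 67), so λ ≡ 9.
  x = λ² - 9 - 1 = 81 - 10 ≡ 4; y = λ·(9 - 4) - 64 ≡ 48. → (4, 48)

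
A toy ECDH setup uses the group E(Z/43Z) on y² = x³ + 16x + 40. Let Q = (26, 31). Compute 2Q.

tangent at (26, 31): λ = (3·26² + 16)/(2·31) ≡ 23/19. 19⁻¹ ≡ 34 (mod 43), so λ ≡ 23·34 ≡ 8.
  x = λ² - 26 - 26 = 64 - 52 ≡ 12; y = λ·(26 - 12) - 31 ≡ 38. → (12, 38)

(12, 38)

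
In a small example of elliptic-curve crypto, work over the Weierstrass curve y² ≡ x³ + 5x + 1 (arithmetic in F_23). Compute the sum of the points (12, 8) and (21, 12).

(22, 8)

(12, 8) + (21, 12). λ = (12 - 8)/(21 - 12) ≡ 4/9 mod 23. 9⁻¹ ≡ 18 (mod 23) since 9·18 = 162 ≡ 1, so λ ≡ 3.
  x = λ² - 12 - 21 = 9 - 33 ≡ 22; y = λ·(12 - 22) - 8 ≡ 8. → (22, 8)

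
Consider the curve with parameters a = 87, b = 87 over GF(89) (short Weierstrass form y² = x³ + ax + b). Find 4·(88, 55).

Write Q = (88, 55).
Double-and-add on 4 = (100)₂. Start with Q = (88, 55) for the leading 1-bit.
double: tangent at (88, 55): λ = (3·88² + 87)/(2·55) ≡ 1/21. 21⁻¹ ≡ 17 (mod 89), so λ ≡ 1·17 ≡ 17.
  x = λ² - 88 - 88 = 289 - 176 ≡ 24; y = λ·(88 - 24) - 55 ≡ 54. → (24, 54)
double: tangent at (24, 54): λ = (3·24² + 87)/(2·54) ≡ 35/19. 19⁻¹ ≡ 75 (mod 89), so λ ≡ 35·75 ≡ 44.
  x = λ² - 24 - 24 = 1936 - 48 ≡ 19; y = λ·(24 - 19) - 54 ≡ 77. → (19, 77)

(19, 77)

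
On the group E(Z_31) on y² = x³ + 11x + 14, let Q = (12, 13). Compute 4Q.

Double-and-add on 4 = (100)₂. Start with Q = (12, 13) for the leading 1-bit.
double: tangent at (12, 13): λ = (3·12² + 11)/(2·13) ≡ 9/26. 26⁻¹ ≡ 6 (mod 31) since 26·6 = 156 ≡ 1, so λ ≡ 9·6 ≡ 23.
  x = λ² - 12 - 12 = 529 - 24 ≡ 9; y = λ·(12 - 9) - 13 ≡ 25. → (9, 25)
double: tangent at (9, 25): λ = (3·9² + 11)/(2·25) ≡ 6/19. 19⁻¹ ≡ 18 (mod 31), so λ ≡ 6·18 ≡ 15.
  x = λ² - 9 - 9 = 225 - 18 ≡ 21; y = λ·(9 - 21) - 25 ≡ 12. → (21, 12)

(21, 12)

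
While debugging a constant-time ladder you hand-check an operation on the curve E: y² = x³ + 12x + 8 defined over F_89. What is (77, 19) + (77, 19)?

tangent at (77, 19): λ = (3·77² + 12)/(2·19) ≡ 88/38. 38⁻¹ ≡ 82 (mod 89), so λ ≡ 88·82 ≡ 7.
  x = λ² - 77 - 77 = 49 - 154 ≡ 73; y = λ·(77 - 73) - 19 ≡ 9. → (73, 9)

(73, 9)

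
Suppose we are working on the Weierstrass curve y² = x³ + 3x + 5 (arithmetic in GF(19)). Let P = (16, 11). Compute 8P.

Repeated addition: build up to 8P.
2P: tangent at (16, 11): λ = (3·16² + 3)/(2·11) ≡ 11/3. 3⁻¹ ≡ 13 (mod 19) since 3·13 = 39 ≡ 1, so λ ≡ 11·13 ≡ 10.
  x = λ² - 16 - 16 = 100 - 32 ≡ 11; y = λ·(16 - 11) - 11 ≡ 1. → (11, 1)
3P: (11, 1) + (16, 11). λ = (11 - 1)/(16 - 11) ≡ 10/5 mod 19. 5⁻¹ ≡ 4 (mod 19), so λ ≡ 2.
  x = λ² - 11 - 16 = 4 - 27 ≡ 15; y = λ·(11 - 15) - 1 ≡ 10. → (15, 10)
4P: (15, 10) + (16, 11). λ = (11 - 10)/(16 - 15) ≡ 1/1 mod 19. 1⁻¹ ≡ 1 (mod 19) since 1·1 = 1 ≡ 1, so λ ≡ 1.
  x = λ² - 15 - 16 = 1 - 31 ≡ 8; y = λ·(15 - 8) - 10 ≡ 16. → (8, 16)
5P: (8, 16) + (16, 11). λ = (11 - 16)/(16 - 8) ≡ 14/8 mod 19. 8⁻¹ ≡ 12 (mod 19), so λ ≡ 16.
  x = λ² - 8 - 16 = 256 - 24 ≡ 4; y = λ·(8 - 4) - 16 ≡ 10. → (4, 10)
6P: (4, 10) + (16, 11). λ = (11 - 10)/(16 - 4) ≡ 1/12 mod 19. 12⁻¹ ≡ 8 (mod 19), so λ ≡ 8.
  x = λ² - 4 - 16 = 64 - 20 ≡ 6; y = λ·(4 - 6) - 10 ≡ 12. → (6, 12)
7P: (6, 12) + (16, 11). λ = (11 - 12)/(16 - 6) ≡ 18/10 mod 19. 10⁻¹ ≡ 2 (mod 19), so λ ≡ 17.
  x = λ² - 6 - 16 = 289 - 22 ≡ 1; y = λ·(6 - 1) - 12 ≡ 16. → (1, 16)
8P: (1, 16) + (16, 11). λ = (11 - 16)/(16 - 1) ≡ 14/15 mod 19. 15⁻¹ ≡ 14 (mod 19) since 15·14 = 210 ≡ 1, so λ ≡ 6.
  x = λ² - 1 - 16 = 36 - 17 ≡ 0; y = λ·(1 - 0) - 16 ≡ 9. → (0, 9)

(0, 9)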